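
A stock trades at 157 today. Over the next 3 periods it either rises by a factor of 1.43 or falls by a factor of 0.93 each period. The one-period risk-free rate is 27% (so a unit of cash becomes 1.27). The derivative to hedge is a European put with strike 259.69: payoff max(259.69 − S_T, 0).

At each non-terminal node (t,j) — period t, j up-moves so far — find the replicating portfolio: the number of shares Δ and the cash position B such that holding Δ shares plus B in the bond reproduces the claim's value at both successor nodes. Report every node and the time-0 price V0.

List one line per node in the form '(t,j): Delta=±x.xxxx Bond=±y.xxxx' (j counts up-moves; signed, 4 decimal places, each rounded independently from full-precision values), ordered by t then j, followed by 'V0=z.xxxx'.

Risk-neutral probability p* = (R−d)/(u−d) = (1.27−0.93)/(1.43−0.93) = 0.6800.
Terminal values V(3,·): V(3,0)=133.4060, V(3,1)=65.5113, V(3,2)=0.0000, V(3,3)=0.0000
  t=2,j=0: stock 135.7893 → up 194.1787 (V=65.5113), down 126.2840 (V=133.4060). Price 68.6910; hedge Δ=-1.0000, bond B=204.4803.
  t=2,j=1: stock 208.7943 → up 298.5758 (V=0.0000), down 194.1787 (V=65.5113). Price 16.5068; hedge Δ=-0.6275, bond B=147.5294.
  t=2,j=2: stock 321.0493 → up 459.1005 (V=0.0000), down 298.5758 (V=0.0000). Price 0.0000; hedge Δ=0.0000, bond B=0.0000.
  t=1,j=0: stock 146.0100 → up 208.7943 (V=16.5068), down 135.7893 (V=68.6910). Price 26.1463; hedge Δ=-0.7148, bond B=130.5147.
  t=1,j=1: stock 224.5100 → up 321.0493 (V=0.0000), down 208.7943 (V=16.5068). Price 4.1592; hedge Δ=-0.1470, bond B=37.1728.
  t=0,j=0: stock 157.0000 → up 224.5100 (V=4.1592), down 146.0100 (V=26.1463). Price 8.8150; hedge Δ=-0.2801, bond B=52.7891.
Root portfolio cost Δ·157+B reproduces V0=8.8150.

(0,0): Delta=-0.2801 Bond=52.7891
(1,0): Delta=-0.7148 Bond=130.5147
(1,1): Delta=-0.1470 Bond=37.1728
(2,0): Delta=-1.0000 Bond=204.4803
(2,1): Delta=-0.6275 Bond=147.5294
(2,2): Delta=0.0000 Bond=0.0000
V0=8.8150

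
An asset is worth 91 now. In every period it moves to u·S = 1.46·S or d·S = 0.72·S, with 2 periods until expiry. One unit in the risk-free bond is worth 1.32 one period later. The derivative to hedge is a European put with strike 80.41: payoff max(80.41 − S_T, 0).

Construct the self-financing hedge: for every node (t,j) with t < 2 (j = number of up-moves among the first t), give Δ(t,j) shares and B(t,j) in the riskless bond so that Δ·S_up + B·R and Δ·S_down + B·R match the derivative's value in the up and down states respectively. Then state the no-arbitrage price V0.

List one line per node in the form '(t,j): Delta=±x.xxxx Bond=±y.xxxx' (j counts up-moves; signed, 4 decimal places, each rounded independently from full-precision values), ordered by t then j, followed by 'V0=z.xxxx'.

Under the risk-neutral measure, an up-move has probability p* = (R−d)/(u−d) = 0.8108 and values discount at R = 1.32.
At expiry t=2: V(2,0)=33.2356, V(2,1)=0.0000, V(2,2)=0.0000
  t=1,j=0: stock 65.5200 → up 95.6592 (V=0.0000), down 47.1744 (V=33.2356). Price 4.7635; hedge Δ=-0.6855, bond B=49.6765.
  t=1,j=1: stock 132.8600 → up 193.9756 (V=0.0000), down 95.6592 (V=0.0000). Price 0.0000; hedge Δ=0.0000, bond B=0.0000.
  t=0,j=0: stock 91.0000 → up 132.8600 (V=0.0000), down 65.5200 (V=4.7635). Price 0.6827; hedge Δ=-0.0707, bond B=7.1199.
Each (Δ,B) replicates both successor values, so the strategy is self-financing and V0 is arbitrage-free.

(0,0): Delta=-0.0707 Bond=7.1199
(1,0): Delta=-0.6855 Bond=49.6765
(1,1): Delta=0.0000 Bond=0.0000
V0=0.6827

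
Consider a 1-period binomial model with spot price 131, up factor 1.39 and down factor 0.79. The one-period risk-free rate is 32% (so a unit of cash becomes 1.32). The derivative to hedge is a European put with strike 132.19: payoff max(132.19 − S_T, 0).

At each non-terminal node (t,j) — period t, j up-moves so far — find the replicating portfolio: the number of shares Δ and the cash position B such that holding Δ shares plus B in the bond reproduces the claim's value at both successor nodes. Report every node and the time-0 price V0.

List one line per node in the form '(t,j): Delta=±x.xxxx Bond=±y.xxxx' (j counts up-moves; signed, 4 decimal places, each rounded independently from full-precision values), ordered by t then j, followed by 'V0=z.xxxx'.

Since d<R<u, set p* = (R−d)/(u−d) = 0.8833; price each node as the discounted p*-expectation of its children.
Terminal payoffs: V(1,0)=28.7000, V(1,1)=0.0000
(0,0): S=131.0000. Δ = (V_up−V_dn)/(S_up−S_dn) = (0.0000−28.7000)/(182.0900−103.4900) = -0.3651. V = [p*·0.0000 + (1−p*)·28.7000]/1.32 = 2.5366. B = V − Δ·S = 50.3699.
The time-0 hedge costs 2.5366, which is the no-arbitrage price.

(0,0): Delta=-0.3651 Bond=50.3699
V0=2.5366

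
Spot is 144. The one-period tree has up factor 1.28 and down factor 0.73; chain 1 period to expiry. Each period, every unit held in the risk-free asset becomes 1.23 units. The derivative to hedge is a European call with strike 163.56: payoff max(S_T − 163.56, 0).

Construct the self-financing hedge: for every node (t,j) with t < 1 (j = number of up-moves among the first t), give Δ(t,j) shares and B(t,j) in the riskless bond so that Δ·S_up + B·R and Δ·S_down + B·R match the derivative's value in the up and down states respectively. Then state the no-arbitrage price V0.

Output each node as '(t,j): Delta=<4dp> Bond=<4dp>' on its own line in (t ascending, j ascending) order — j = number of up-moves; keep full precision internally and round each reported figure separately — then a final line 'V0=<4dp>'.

Risk-neutral probability p* = (R−d)/(u−d) = (1.23−0.73)/(1.28−0.73) = 0.9091.
Terminal payoffs: V(1,0)=0.0000, V(1,1)=20.7600
  t=0,j=0: stock 144.0000 → up 184.3200 (V=20.7600), down 105.1200 (V=0.0000). Price 15.3437; hedge Δ=0.2621, bond B=-22.4018.
The time-0 hedge costs 15.3437, which is the no-arbitrage price.

(0,0): Delta=0.2621 Bond=-22.4018
V0=15.3437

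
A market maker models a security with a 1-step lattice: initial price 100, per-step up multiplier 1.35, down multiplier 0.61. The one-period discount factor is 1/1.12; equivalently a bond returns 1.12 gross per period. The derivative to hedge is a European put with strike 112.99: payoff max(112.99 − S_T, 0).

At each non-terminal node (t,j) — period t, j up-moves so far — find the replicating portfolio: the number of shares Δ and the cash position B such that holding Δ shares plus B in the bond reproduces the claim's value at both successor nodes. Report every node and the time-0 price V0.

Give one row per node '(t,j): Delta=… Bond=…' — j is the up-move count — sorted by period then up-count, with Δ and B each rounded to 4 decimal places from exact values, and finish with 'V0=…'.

The replicating-portfolio and risk-neutral prices coincide; use p* = (1.12−0.61)/(1.35−0.61) = 0.6892 for the latter.
Terminal payoffs: V(1,0)=51.9900, V(1,1)=0.0000
Node (0,0) S=100.0000: V=(p*·0.0000+(1−p*)·51.9900)/1.12=14.4277; Δ=(0.0000−51.9900)/(135.0000−61.0000)=-0.7026; B=V−Δ·S=84.6845
Check: Δ(0,0)·S0 + B(0,0) = 14.4277 = V0.

(0,0): Delta=-0.7026 Bond=84.6845
V0=14.4277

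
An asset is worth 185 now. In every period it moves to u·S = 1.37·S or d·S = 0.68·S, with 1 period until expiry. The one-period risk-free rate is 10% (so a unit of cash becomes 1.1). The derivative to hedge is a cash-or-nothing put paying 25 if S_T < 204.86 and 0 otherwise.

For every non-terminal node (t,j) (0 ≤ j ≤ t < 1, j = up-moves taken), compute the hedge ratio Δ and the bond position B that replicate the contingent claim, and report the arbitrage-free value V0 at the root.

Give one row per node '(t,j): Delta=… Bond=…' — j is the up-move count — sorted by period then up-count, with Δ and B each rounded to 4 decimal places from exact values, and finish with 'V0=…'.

(0,0): Delta=-0.1958 Bond=45.1252
V0=8.8933

Since d<R<u, set p* = (R−d)/(u−d) = 0.6087; price each node as the discounted p*-expectation of its children.
Terminal values V(1,·): V(1,0)=25.0000, V(1,1)=0.0000
(0,0): S=185.0000. Δ = (V_up−V_dn)/(S_up−S_dn) = (0.0000−25.0000)/(253.4500−125.8000) = -0.1958. V = [p*·0.0000 + (1−p*)·25.0000]/1.1 = 8.8933. B = V − Δ·S = 45.1252.
Check: Δ(0,0)·S0 + B(0,0) = 8.8933 = V0.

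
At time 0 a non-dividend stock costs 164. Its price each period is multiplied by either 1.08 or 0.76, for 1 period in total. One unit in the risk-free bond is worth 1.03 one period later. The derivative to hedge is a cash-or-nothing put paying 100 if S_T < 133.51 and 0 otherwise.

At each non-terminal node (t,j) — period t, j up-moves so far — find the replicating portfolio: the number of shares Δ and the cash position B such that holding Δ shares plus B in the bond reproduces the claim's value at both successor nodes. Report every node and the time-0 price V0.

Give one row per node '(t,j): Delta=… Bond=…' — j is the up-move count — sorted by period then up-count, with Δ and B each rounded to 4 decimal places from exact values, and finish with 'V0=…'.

No-arbitrage ⇒ martingale measure with p* = (R−d)/(u−d) = 0.8437.
Terminal values V(1,·): V(1,0)=100.0000, V(1,1)=0.0000
  t=0,j=0: stock 164.0000 → up 177.1200 (V=0.0000), down 124.6400 (V=100.0000). Price 15.1699; hedge Δ=-1.9055, bond B=327.6699.
Root portfolio cost Δ·164+B reproduces V0=15.1699.

(0,0): Delta=-1.9055 Bond=327.6699
V0=15.1699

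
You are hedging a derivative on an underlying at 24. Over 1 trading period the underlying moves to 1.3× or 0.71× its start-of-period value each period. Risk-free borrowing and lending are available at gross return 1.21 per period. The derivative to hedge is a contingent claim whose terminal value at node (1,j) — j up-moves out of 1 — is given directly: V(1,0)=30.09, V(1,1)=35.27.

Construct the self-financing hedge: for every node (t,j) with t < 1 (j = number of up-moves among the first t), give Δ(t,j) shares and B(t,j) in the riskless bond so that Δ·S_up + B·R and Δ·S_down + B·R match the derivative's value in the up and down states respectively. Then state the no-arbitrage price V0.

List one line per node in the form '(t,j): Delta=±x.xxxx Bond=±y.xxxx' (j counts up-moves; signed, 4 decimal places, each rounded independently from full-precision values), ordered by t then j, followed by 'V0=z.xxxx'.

Since d<R<u, set p* = (R−d)/(u−d) = 0.8475; price each node as the discounted p*-expectation of its children.
Terminal values V(1,·): V(1,0)=30.0900, V(1,1)=35.2700
Node (0,0) S=24.0000: V=(p*·35.2700+(1−p*)·30.0900)/1.21=28.4957; Δ=(35.2700−30.0900)/(31.2000−17.0400)=0.3658; B=V−Δ·S=19.7161
Each (Δ,B) replicates both successor values, so the strategy is self-financing and V0 is arbitrage-free.

(0,0): Delta=0.3658 Bond=19.7161
V0=28.4957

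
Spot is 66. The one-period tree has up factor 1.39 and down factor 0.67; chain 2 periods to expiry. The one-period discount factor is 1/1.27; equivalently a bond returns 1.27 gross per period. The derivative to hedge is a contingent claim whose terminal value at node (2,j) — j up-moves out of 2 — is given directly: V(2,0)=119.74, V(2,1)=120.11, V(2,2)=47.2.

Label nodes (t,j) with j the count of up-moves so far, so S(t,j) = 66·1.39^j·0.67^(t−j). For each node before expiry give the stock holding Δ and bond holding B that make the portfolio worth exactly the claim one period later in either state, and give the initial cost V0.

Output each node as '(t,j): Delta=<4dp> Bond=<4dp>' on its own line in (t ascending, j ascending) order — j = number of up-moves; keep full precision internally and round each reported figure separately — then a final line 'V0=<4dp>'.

No-arbitrage ⇒ martingale measure with p* = (R−d)/(u−d) = 0.8333.
Terminal values V(2,·): V(2,0)=119.7400, V(2,1)=120.1100, V(2,2)=47.2000
Node (1,0) S=44.2200: V=(p*·120.1100+(1−p*)·119.7400)/1.27=94.5262; Δ=(120.1100−119.7400)/(61.4658−29.6274)=0.0116; B=V−Δ·S=94.0124
Node (1,1) S=91.7400: V=(p*·47.2000+(1−p*)·120.1100)/1.27=46.7336; Δ=(47.2000−120.1100)/(127.5186−61.4658)=-1.1038; B=V−Δ·S=147.9975
Node (0,0) S=66.0000: V=(p*·46.7336+(1−p*)·94.5262)/1.27=43.0701; Δ=(46.7336−94.5262)/(91.7400−44.2200)=-1.0057; B=V−Δ·S=109.4488
Each (Δ,B) replicates both successor values, so the strategy is self-financing and V0 is arbitrage-free.

(0,0): Delta=-1.0057 Bond=109.4488
(1,0): Delta=0.0116 Bond=94.0124
(1,1): Delta=-1.1038 Bond=147.9975
V0=43.0701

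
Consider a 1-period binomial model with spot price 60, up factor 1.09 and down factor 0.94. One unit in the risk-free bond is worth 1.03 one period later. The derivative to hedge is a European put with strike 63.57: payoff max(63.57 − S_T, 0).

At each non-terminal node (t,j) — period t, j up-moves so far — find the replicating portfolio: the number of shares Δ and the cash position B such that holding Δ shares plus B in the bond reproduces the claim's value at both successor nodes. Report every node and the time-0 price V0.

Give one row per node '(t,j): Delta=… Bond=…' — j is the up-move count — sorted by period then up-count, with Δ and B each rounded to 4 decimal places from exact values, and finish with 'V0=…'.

(0,0): Delta=-0.7967 Bond=50.5845
V0=2.7845

The replicating-portfolio and risk-neutral prices coincide; use p* = (1.03−0.94)/(1.09−0.94) = 0.6000 for the latter.
At expiry t=1: V(1,0)=7.1700, V(1,1)=0.0000
Node (0,0) S=60.0000: V=(p*·0.0000+(1−p*)·7.1700)/1.03=2.7845; Δ=(0.0000−7.1700)/(65.4000−56.4000)=-0.7967; B=V−Δ·S=50.5845
The time-0 hedge costs 2.7845, which is the no-arbitrage price.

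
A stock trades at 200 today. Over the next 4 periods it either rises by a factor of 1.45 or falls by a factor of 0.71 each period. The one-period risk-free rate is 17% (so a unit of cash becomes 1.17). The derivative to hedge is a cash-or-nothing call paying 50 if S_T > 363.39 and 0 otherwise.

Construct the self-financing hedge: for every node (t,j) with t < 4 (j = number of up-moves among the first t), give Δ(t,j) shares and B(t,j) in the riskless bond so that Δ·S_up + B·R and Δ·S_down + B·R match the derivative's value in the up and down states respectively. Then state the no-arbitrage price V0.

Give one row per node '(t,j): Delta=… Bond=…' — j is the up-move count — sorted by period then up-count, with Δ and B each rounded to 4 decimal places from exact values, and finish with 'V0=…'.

(0,0): Delta=0.0925 Bond=-4.8201
(1,0): Delta=0.1343 Bond=-11.5742
(1,1): Delta=0.0801 Bond=-2.0271
(2,0): Delta=0.0000 Bond=0.0000
(2,1): Delta=0.1744 Bond=-21.7847
(2,2): Delta=0.0520 Bond=9.4449
(3,0): Delta=0.0000 Bond=0.0000
(3,1): Delta=0.0000 Bond=0.0000
(3,2): Delta=0.2263 Bond=-41.0025
(3,3): Delta=0.0000 Bond=42.7350
V0=13.6845

Since d<R<u, set p* = (R−d)/(u−d) = 0.6216; price each node as the discounted p*-expectation of its children.
Terminal values V(4,·): V(4,0)=0.0000, V(4,1)=0.0000, V(4,2)=0.0000, V(4,3)=50.0000, V(4,4)=50.0000
(3,0): S=71.5822. Δ = (V_up−V_dn)/(S_up−S_dn) = (0.0000−0.0000)/(103.7942−50.8234) = 0.0000. V = [p*·0.0000 + (1−p*)·0.0000]/1.17 = 0.0000. B = V − Δ·S = 0.0000.
(3,1): S=146.1890. Δ = (V_up−V_dn)/(S_up−S_dn) = (0.0000−0.0000)/(211.9740−103.7942) = 0.0000. V = [p*·0.0000 + (1−p*)·0.0000]/1.17 = 0.0000. B = V − Δ·S = 0.0000.
(3,2): S=298.5550. Δ = (V_up−V_dn)/(S_up−S_dn) = (50.0000−0.0000)/(432.9047−211.9741) = 0.2263. V = [p*·50.0000 + (1−p*)·0.0000]/1.17 = 26.5650. B = V − Δ·S = -41.0025.
(3,3): S=609.7250. Δ = (V_up−V_dn)/(S_up−S_dn) = (50.0000−50.0000)/(884.1013−432.9047) = 0.0000. V = [p*·50.0000 + (1−p*)·50.0000]/1.17 = 42.7350. B = V − Δ·S = 42.7350.
(2,0): S=100.8200. Δ = (V_up−V_dn)/(S_up−S_dn) = (0.0000−0.0000)/(146.1890−71.5822) = 0.0000. V = [p*·0.0000 + (1−p*)·0.0000]/1.17 = 0.0000. B = V − Δ·S = 0.0000.
(2,1): S=205.9000. Δ = (V_up−V_dn)/(S_up−S_dn) = (26.5650−0.0000)/(298.5550−146.1890) = 0.1744. V = [p*·26.5650 + (1−p*)·0.0000]/1.17 = 14.1140. B = V − Δ·S = -21.7847.
(2,2): S=420.5000. Δ = (V_up−V_dn)/(S_up−S_dn) = (42.7350−26.5650)/(609.7250−298.5550) = 0.0520. V = [p*·42.7350 + (1−p*)·26.5650]/1.17 = 31.2963. B = V − Δ·S = 9.4449.
(1,0): S=142.0000. Δ = (V_up−V_dn)/(S_up−S_dn) = (14.1140−0.0000)/(205.9000−100.8200) = 0.1343. V = [p*·14.1140 + (1−p*)·0.0000]/1.17 = 7.4988. B = V − Δ·S = -11.5742.
(1,1): S=290.0000. Δ = (V_up−V_dn)/(S_up−S_dn) = (31.2963−14.1140)/(420.5000−205.9000) = 0.0801. V = [p*·31.2963 + (1−p*)·14.1140]/1.17 = 21.1922. B = V − Δ·S = -2.0271.
(0,0): S=200.0000. Δ = (V_up−V_dn)/(S_up−S_dn) = (21.1922−7.4988)/(290.0000−142.0000) = 0.0925. V = [p*·21.1922 + (1−p*)·7.4988]/1.17 = 13.6845. B = V − Δ·S = -4.8201.
Root portfolio cost Δ·200+B reproduces V0=13.6845.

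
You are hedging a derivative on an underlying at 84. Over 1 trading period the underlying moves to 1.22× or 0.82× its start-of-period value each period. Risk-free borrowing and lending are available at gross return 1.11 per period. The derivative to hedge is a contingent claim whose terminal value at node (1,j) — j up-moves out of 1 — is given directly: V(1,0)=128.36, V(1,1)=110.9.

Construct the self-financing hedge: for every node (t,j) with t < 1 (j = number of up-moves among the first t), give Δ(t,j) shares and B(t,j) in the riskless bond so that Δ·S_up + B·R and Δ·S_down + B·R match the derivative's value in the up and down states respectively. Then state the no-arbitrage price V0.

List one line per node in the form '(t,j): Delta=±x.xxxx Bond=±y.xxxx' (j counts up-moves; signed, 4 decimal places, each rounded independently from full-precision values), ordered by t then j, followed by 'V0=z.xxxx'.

No-arbitrage ⇒ martingale measure with p* = (R−d)/(u−d) = 0.7250.
Terminal values V(1,·): V(1,0)=128.3600, V(1,1)=110.9000
(0,0): S=84.0000. Δ = (V_up−V_dn)/(S_up−S_dn) = (110.9000−128.3600)/(102.4800−68.8800) = -0.5196. V = [p*·110.9000 + (1−p*)·128.3600]/1.11 = 104.2356. B = V − Δ·S = 147.8856.
Check: Δ(0,0)·S0 + B(0,0) = 104.2356 = V0.

(0,0): Delta=-0.5196 Bond=147.8856
V0=104.2356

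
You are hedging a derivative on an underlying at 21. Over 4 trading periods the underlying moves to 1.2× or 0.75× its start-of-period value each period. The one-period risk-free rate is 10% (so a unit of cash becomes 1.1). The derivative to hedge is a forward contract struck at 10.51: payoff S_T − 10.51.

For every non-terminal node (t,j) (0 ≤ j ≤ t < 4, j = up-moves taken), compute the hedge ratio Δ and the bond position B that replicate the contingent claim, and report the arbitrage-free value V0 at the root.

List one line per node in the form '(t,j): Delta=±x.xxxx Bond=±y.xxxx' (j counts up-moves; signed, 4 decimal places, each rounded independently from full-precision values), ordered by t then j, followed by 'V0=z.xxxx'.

(0,0): Delta=1.0000 Bond=-7.1785
(1,0): Delta=1.0000 Bond=-7.8963
(1,1): Delta=1.0000 Bond=-7.8963
(2,0): Delta=1.0000 Bond=-8.6860
(2,1): Delta=1.0000 Bond=-8.6860
(2,2): Delta=1.0000 Bond=-8.6860
(3,0): Delta=1.0000 Bond=-9.5545
(3,1): Delta=1.0000 Bond=-9.5545
(3,2): Delta=1.0000 Bond=-9.5545
(3,3): Delta=1.0000 Bond=-9.5545
V0=13.8215

Since d<R<u, set p* = (R−d)/(u−d) = 0.7778; price each node as the discounted p*-expectation of its children.
Terminal payoffs: V(4,0)=-3.8655, V(4,1)=0.1212, V(4,2)=6.5000, V(4,3)=16.7060, V(4,4)=33.0356
  t=3,j=0: stock 8.8594 → up 10.6312 (V=0.1212), down 6.6445 (V=-3.8655). Price -0.6952; hedge Δ=1.0000, bond B=-9.5545.
  t=3,j=1: stock 14.1750 → up 17.0100 (V=6.5000), down 10.6312 (V=0.1212). Price 4.6205; hedge Δ=1.0000, bond B=-9.5545.
  t=3,j=2: stock 22.6800 → up 27.2160 (V=16.7060), down 17.0100 (V=6.5000). Price 13.1255; hedge Δ=1.0000, bond B=-9.5545.
  t=3,j=3: stock 36.2880 → up 43.5456 (V=33.0356), down 27.2160 (V=16.7060). Price 26.7335; hedge Δ=1.0000, bond B=-9.5545.
  t=2,j=0: stock 11.8125 → up 14.1750 (V=4.6205), down 8.8594 (V=-0.6952). Price 3.1265; hedge Δ=1.0000, bond B=-8.6860.
  t=2,j=1: stock 18.9000 → up 22.6800 (V=13.1255), down 14.1750 (V=4.6205). Price 10.2140; hedge Δ=1.0000, bond B=-8.6860.
  t=2,j=2: stock 30.2400 → up 36.2880 (V=26.7335), down 22.6800 (V=13.1255). Price 21.5540; hedge Δ=1.0000, bond B=-8.6860.
  t=1,j=0: stock 15.7500 → up 18.9000 (V=10.2140), down 11.8125 (V=3.1265). Price 7.8537; hedge Δ=1.0000, bond B=-7.8963.
  t=1,j=1: stock 25.2000 → up 30.2400 (V=21.5540), down 18.9000 (V=10.2140). Price 17.3037; hedge Δ=1.0000, bond B=-7.8963.
  t=0,j=0: stock 21.0000 → up 25.2000 (V=17.3037), down 15.7500 (V=7.8537). Price 13.8215; hedge Δ=1.0000, bond B=-7.1785.
Check: Δ(0,0)·S0 + B(0,0) = 13.8215 = V0.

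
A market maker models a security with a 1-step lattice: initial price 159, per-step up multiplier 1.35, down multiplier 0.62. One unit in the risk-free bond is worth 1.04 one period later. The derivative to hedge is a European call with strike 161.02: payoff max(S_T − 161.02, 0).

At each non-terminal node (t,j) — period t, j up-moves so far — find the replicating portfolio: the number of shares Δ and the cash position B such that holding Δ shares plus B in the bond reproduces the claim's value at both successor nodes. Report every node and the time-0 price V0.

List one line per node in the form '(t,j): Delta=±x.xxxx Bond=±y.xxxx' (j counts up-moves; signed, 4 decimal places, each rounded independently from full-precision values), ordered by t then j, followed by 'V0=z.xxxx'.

(0,0): Delta=0.4620 Bond=-43.7969
V0=29.6689

Since d<R<u, set p* = (R−d)/(u−d) = 0.5753; price each node as the discounted p*-expectation of its children.
Payoff layer (t=1): V(1,0)=0.0000, V(1,1)=53.6300
Node (0,0) S=159.0000: V=(p*·53.6300+(1−p*)·0.0000)/1.04=29.6689; Δ=(53.6300−0.0000)/(214.6500−98.5800)=0.4620; B=V−Δ·S=-43.7969
Check: Δ(0,0)·S0 + B(0,0) = 29.6689 = V0.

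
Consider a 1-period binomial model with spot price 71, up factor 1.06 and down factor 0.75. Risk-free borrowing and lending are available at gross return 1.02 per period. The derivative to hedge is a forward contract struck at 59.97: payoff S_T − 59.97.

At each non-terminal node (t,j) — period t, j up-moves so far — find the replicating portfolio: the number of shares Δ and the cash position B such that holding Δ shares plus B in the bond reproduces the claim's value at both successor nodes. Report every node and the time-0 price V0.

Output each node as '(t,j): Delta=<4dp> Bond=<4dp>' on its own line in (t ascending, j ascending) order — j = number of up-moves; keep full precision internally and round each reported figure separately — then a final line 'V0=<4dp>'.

(0,0): Delta=1.0000 Bond=-58.7941
V0=12.2059

Since d<R<u, set p* = (R−d)/(u−d) = 0.8710; price each node as the discounted p*-expectation of its children.
Payoff layer (t=1): V(1,0)=-6.7200, V(1,1)=15.2900
Node (0,0) S=71.0000: V=(p*·15.2900+(1−p*)·-6.7200)/1.02=12.2059; Δ=(15.2900−-6.7200)/(75.2600−53.2500)=1.0000; B=V−Δ·S=-58.7941
Check: Δ(0,0)·S0 + B(0,0) = 12.2059 = V0.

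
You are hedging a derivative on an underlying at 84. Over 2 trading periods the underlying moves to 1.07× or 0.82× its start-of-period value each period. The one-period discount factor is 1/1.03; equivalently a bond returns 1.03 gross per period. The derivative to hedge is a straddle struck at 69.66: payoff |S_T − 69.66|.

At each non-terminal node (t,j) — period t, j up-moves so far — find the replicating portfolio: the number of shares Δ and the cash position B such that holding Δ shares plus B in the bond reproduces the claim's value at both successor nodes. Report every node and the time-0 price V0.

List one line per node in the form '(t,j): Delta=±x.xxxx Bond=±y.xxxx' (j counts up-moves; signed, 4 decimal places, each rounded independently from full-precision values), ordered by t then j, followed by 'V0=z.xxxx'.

(0,0): Delta=0.8050 Bond=-48.6482
(1,0): Delta=-0.5306 Bond=41.8904
(1,1): Delta=1.0000 Bond=-67.6311
V0=18.9748

Under the risk-neutral measure, an up-move has probability p* = (R−d)/(u−d) = 0.8400 and values discount at R = 1.03.
Terminal values V(2,·): V(2,0)=13.1784, V(2,1)=4.0416, V(2,2)=26.5116
Node (1,0) S=68.8800: V=(p*·4.0416+(1−p*)·13.1784)/1.03=5.3432; Δ=(4.0416−13.1784)/(73.7016−56.4816)=-0.5306; B=V−Δ·S=41.8904
Node (1,1) S=89.8800: V=(p*·26.5116+(1−p*)·4.0416)/1.03=22.2489; Δ=(26.5116−4.0416)/(96.1716−73.7016)=1.0000; B=V−Δ·S=-67.6311
Node (0,0) S=84.0000: V=(p*·22.2489+(1−p*)·5.3432)/1.03=18.9748; Δ=(22.2489−5.3432)/(89.8800−68.8800)=0.8050; B=V−Δ·S=-48.6482
Root portfolio cost Δ·84+B reproduces V0=18.9748.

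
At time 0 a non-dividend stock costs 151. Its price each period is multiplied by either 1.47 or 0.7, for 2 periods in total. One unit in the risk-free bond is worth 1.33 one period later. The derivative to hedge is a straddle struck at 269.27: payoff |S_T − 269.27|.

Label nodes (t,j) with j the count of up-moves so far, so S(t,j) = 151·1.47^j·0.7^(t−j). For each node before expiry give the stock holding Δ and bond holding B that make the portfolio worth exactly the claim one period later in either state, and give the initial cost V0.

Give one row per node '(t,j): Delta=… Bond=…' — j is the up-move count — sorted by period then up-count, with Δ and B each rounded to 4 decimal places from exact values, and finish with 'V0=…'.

Under the risk-neutral measure, an up-move has probability p* = (R−d)/(u−d) = 0.8182 and values discount at R = 1.33.
Payoff layer (t=2): V(2,0)=195.2800, V(2,1)=113.8910, V(2,2)=57.0259
Node (1,0) S=105.7000: V=(p*·113.8910+(1−p*)·195.2800)/1.33=96.7586; Δ=(113.8910−195.2800)/(155.3790−73.9900)=-1.0000; B=V−Δ·S=202.4586
Node (1,1) S=221.9700: V=(p*·57.0259+(1−p*)·113.8910)/1.33=50.6504; Δ=(57.0259−113.8910)/(326.2959−155.3790)=-0.3327; B=V−Δ·S=124.5012
Node (0,0) S=151.0000: V=(p*·50.6504+(1−p*)·96.7586)/1.33=44.3862; Δ=(50.6504−96.7586)/(221.9700−105.7000)=-0.3966; B=V−Δ·S=104.2671
Self-financing check: at every node Δ·S+B equals the discounted successor values.

(0,0): Delta=-0.3966 Bond=104.2671
(1,0): Delta=-1.0000 Bond=202.4586
(1,1): Delta=-0.3327 Bond=124.5012
V0=44.3862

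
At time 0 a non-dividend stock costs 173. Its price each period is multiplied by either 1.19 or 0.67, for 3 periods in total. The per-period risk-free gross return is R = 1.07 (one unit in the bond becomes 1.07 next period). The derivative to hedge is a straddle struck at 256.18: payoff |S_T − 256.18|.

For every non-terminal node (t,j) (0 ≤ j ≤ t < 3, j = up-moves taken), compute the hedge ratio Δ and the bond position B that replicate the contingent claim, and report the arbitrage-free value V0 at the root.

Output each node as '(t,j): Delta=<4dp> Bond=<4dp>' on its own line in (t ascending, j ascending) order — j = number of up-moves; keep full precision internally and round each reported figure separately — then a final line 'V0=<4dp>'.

The replicating-portfolio and risk-neutral prices coincide; use p* = (1.07−0.67)/(1.19−0.67) = 0.7692 for the latter.
Terminal payoffs: V(3,0)=204.1480, V(3,1)=163.7650, V(3,2)=92.0398, V(3,3)=35.3525
  t=2,j=0: stock 77.6597 → up 92.4150 (V=163.7650), down 52.0320 (V=204.1480). Price 161.7609; hedge Δ=-1.0000, bond B=239.4206.
  t=2,j=1: stock 137.9329 → up 164.1402 (V=92.0398), down 92.4150 (V=163.7650). Price 101.4877; hedge Δ=-1.0000, bond B=239.4206.
  t=2,j=2: stock 244.9853 → up 291.5325 (V=35.3525), down 164.1402 (V=92.0398). Price 45.2656; hedge Δ=-0.4450, bond B=154.2797.
  t=1,j=0: stock 115.9100 → up 137.9329 (V=101.4877), down 77.6597 (V=161.7609). Price 107.8475; hedge Δ=-1.0000, bond B=223.7575.
  t=1,j=1: stock 205.8700 → up 244.9853 (V=45.2656), down 137.9329 (V=101.4877). Price 54.4298; hedge Δ=-0.5252, bond B=162.5492.
  t=0,j=0: stock 173.0000 → up 205.8700 (V=54.4298), down 115.9100 (V=107.8475). Price 62.3897; hedge Δ=-0.5938, bond B=165.1161.
Root portfolio cost Δ·173+B reproduces V0=62.3897.

(0,0): Delta=-0.5938 Bond=165.1161
(1,0): Delta=-1.0000 Bond=223.7575
(1,1): Delta=-0.5252 Bond=162.5492
(2,0): Delta=-1.0000 Bond=239.4206
(2,1): Delta=-1.0000 Bond=239.4206
(2,2): Delta=-0.4450 Bond=154.2797
V0=62.3897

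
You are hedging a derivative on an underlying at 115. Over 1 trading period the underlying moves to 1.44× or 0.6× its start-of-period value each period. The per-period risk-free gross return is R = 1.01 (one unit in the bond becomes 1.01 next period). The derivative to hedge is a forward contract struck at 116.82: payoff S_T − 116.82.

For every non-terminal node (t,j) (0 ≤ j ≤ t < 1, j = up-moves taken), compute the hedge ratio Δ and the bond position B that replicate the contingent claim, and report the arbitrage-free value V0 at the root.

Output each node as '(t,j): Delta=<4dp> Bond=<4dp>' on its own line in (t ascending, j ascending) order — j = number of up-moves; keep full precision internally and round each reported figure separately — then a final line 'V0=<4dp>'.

Since d<R<u, set p* = (R−d)/(u−d) = 0.4881; price each node as the discounted p*-expectation of its children.
Payoff layer (t=1): V(1,0)=-47.8200, V(1,1)=48.7800
(0,0): S=115.0000. Δ = (V_up−V_dn)/(S_up−S_dn) = (48.7800−-47.8200)/(165.6000−69.0000) = 1.0000. V = [p*·48.7800 + (1−p*)·-47.8200]/1.01 = -0.6634. B = V − Δ·S = -115.6634.
Check: Δ(0,0)·S0 + B(0,0) = -0.6634 = V0.

(0,0): Delta=1.0000 Bond=-115.6634
V0=-0.6634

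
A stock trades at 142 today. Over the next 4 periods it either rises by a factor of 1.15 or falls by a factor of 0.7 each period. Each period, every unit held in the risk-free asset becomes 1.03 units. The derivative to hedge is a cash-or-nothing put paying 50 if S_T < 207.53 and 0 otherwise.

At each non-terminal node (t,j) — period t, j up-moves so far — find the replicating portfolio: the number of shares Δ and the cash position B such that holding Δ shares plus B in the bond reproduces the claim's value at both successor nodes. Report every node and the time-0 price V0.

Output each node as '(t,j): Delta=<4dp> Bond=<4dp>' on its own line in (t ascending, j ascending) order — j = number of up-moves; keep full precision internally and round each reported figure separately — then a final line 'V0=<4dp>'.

(0,0): Delta=-0.2824 Bond=71.6771
(1,0): Delta=0.0000 Bond=45.7571
(1,1): Delta=-0.3449 Bond=84.0349
(2,0): Delta=0.0000 Bond=47.1298
(2,1): Delta=0.0000 Bond=47.1298
(2,2): Delta=-0.4212 Bond=100.8927
(3,0): Delta=0.0000 Bond=48.5437
(3,1): Delta=0.0000 Bond=48.5437
(3,2): Delta=0.0000 Bond=48.5437
(3,3): Delta=-0.5145 Bond=124.0561
V0=31.5766

Since d<R<u, set p* = (R−d)/(u−d) = 0.7333; price each node as the discounted p*-expectation of its children.
At expiry t=4: V(4,0)=50.0000, V(4,1)=50.0000, V(4,2)=50.0000, V(4,3)=50.0000, V(4,4)=0.0000
(3,0): S=48.7060. Δ = (V_up−V_dn)/(S_up−S_dn) = (50.0000−50.0000)/(56.0119−34.0942) = 0.0000. V = [p*·50.0000 + (1−p*)·50.0000]/1.03 = 48.5437. B = V − Δ·S = 48.5437.
(3,1): S=80.0170. Δ = (V_up−V_dn)/(S_up−S_dn) = (50.0000−50.0000)/(92.0195−56.0119) = 0.0000. V = [p*·50.0000 + (1−p*)·50.0000]/1.03 = 48.5437. B = V − Δ·S = 48.5437.
(3,2): S=131.4565. Δ = (V_up−V_dn)/(S_up−S_dn) = (50.0000−50.0000)/(151.1750−92.0195) = 0.0000. V = [p*·50.0000 + (1−p*)·50.0000]/1.03 = 48.5437. B = V − Δ·S = 48.5437.
(3,3): S=215.9642. Δ = (V_up−V_dn)/(S_up−S_dn) = (0.0000−50.0000)/(248.3589−151.1750) = -0.5145. V = [p*·0.0000 + (1−p*)·50.0000]/1.03 = 12.9450. B = V − Δ·S = 124.0561.
(2,0): S=69.5800. Δ = (V_up−V_dn)/(S_up−S_dn) = (48.5437−48.5437)/(80.0170−48.7060) = 0.0000. V = [p*·48.5437 + (1−p*)·48.5437]/1.03 = 47.1298. B = V − Δ·S = 47.1298.
(2,1): S=114.3100. Δ = (V_up−V_dn)/(S_up−S_dn) = (48.5437−48.5437)/(131.4565−80.0170) = 0.0000. V = [p*·48.5437 + (1−p*)·48.5437]/1.03 = 47.1298. B = V − Δ·S = 47.1298.
(2,2): S=187.7950. Δ = (V_up−V_dn)/(S_up−S_dn) = (12.9450−48.5437)/(215.9642−131.4565) = -0.4212. V = [p*·12.9450 + (1−p*)·48.5437]/1.03 = 21.7844. B = V − Δ·S = 100.8927.
(1,0): S=99.4000. Δ = (V_up−V_dn)/(S_up−S_dn) = (47.1298−47.1298)/(114.3100−69.5800) = 0.0000. V = [p*·47.1298 + (1−p*)·47.1298]/1.03 = 45.7571. B = V − Δ·S = 45.7571.
(1,1): S=163.3000. Δ = (V_up−V_dn)/(S_up−S_dn) = (21.7844−47.1298)/(187.7950−114.3100) = -0.3449. V = [p*·21.7844 + (1−p*)·47.1298]/1.03 = 27.7118. B = V − Δ·S = 84.0349.
(0,0): S=142.0000. Δ = (V_up−V_dn)/(S_up−S_dn) = (27.7118−45.7571)/(163.3000−99.4000) = -0.2824. V = [p*·27.7118 + (1−p*)·45.7571]/1.03 = 31.5766. B = V − Δ·S = 71.6771.
Each (Δ,B) replicates both successor values, so the strategy is self-financing and V0 is arbitrage-free.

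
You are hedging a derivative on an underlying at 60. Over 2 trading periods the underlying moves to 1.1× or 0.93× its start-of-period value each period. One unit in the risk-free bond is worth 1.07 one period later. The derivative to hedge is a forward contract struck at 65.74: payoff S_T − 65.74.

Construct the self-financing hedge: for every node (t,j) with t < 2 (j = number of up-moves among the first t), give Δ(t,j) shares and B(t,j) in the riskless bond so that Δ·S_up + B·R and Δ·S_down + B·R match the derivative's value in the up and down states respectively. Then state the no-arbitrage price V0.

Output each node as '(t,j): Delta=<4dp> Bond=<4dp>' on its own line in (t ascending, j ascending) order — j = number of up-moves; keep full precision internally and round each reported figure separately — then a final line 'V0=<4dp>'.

Risk-neutral probability p* = (R−d)/(u−d) = (1.07−0.93)/(1.1−0.93) = 0.8235.
At expiry t=2: V(2,0)=-13.8460, V(2,1)=-4.3600, V(2,2)=6.8600
(1,0): S=55.8000. Δ = (V_up−V_dn)/(S_up−S_dn) = (-4.3600−-13.8460)/(61.3800−51.8940) = 1.0000. V = [p*·-4.3600 + (1−p*)·-13.8460]/1.07 = -5.6393. B = V − Δ·S = -61.4393.
(1,1): S=66.0000. Δ = (V_up−V_dn)/(S_up−S_dn) = (6.8600−-4.3600)/(72.6000−61.3800) = 1.0000. V = [p*·6.8600 + (1−p*)·-4.3600]/1.07 = 4.5607. B = V − Δ·S = -61.4393.
(0,0): S=60.0000. Δ = (V_up−V_dn)/(S_up−S_dn) = (4.5607−-5.6393)/(66.0000−55.8000) = 1.0000. V = [p*·4.5607 + (1−p*)·-5.6393]/1.07 = 2.5801. B = V − Δ·S = -57.4199.
Check: Δ(0,0)·S0 + B(0,0) = 2.5801 = V0.

(0,0): Delta=1.0000 Bond=-57.4199
(1,0): Delta=1.0000 Bond=-61.4393
(1,1): Delta=1.0000 Bond=-61.4393
V0=2.5801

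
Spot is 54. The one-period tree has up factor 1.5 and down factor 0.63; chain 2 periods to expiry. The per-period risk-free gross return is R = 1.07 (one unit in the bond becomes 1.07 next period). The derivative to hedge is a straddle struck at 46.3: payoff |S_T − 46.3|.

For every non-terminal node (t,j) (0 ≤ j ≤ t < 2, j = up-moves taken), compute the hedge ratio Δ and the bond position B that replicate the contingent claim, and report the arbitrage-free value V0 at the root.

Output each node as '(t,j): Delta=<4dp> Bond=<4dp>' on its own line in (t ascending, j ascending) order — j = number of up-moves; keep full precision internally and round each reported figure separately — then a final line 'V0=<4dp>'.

No-arbitrage ⇒ martingale measure with p* = (R−d)/(u−d) = 0.5057.
Payoff layer (t=2): V(2,0)=24.8674, V(2,1)=4.7300, V(2,2)=75.2000
(1,0): S=34.0200. Δ = (V_up−V_dn)/(S_up−S_dn) = (4.7300−24.8674)/(51.0300−21.4326) = -0.6804. V = [p*·4.7300 + (1−p*)·24.8674]/1.07 = 13.7224. B = V − Δ·S = 36.8688.
(1,1): S=81.0000. Δ = (V_up−V_dn)/(S_up−S_dn) = (75.2000−4.7300)/(121.5000−51.0300) = 1.0000. V = [p*·75.2000 + (1−p*)·4.7300]/1.07 = 37.7290. B = V − Δ·S = -43.2710.
(0,0): S=54.0000. Δ = (V_up−V_dn)/(S_up−S_dn) = (37.7290−13.7224)/(81.0000−34.0200) = 0.5110. V = [p*·37.7290 + (1−p*)·13.7224]/1.07 = 24.1716. B = V − Δ·S = -3.4221.
Each (Δ,B) replicates both successor values, so the strategy is self-financing and V0 is arbitrage-free.

(0,0): Delta=0.5110 Bond=-3.4221
(1,0): Delta=-0.6804 Bond=36.8688
(1,1): Delta=1.0000 Bond=-43.2710
V0=24.1716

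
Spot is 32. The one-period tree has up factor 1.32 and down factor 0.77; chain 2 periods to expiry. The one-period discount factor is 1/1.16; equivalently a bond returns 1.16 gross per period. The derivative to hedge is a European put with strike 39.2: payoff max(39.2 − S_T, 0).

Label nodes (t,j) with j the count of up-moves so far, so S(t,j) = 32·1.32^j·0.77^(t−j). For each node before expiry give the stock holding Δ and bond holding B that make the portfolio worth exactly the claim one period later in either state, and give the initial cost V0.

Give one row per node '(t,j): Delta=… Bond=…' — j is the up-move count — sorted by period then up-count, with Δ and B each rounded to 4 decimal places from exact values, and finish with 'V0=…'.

Risk-neutral probability p* = (R−d)/(u−d) = (1.16−0.77)/(1.32−0.77) = 0.7091.
Terminal payoffs: V(2,0)=20.2272, V(2,1)=6.6752, V(2,2)=0.0000
Node (1,0) S=24.6400: V=(p*·6.6752+(1−p*)·20.2272)/1.16=9.1531; Δ=(6.6752−20.2272)/(32.5248−18.9728)=-1.0000; B=V−Δ·S=33.7931
Node (1,1) S=42.2400: V=(p*·0.0000+(1−p*)·6.6752)/1.16=1.6740; Δ=(0.0000−6.6752)/(55.7568−32.5248)=-0.2873; B=V−Δ·S=13.8108
Node (0,0) S=32.0000: V=(p*·1.6740+(1−p*)·9.1531)/1.16=3.3188; Δ=(1.6740−9.1531)/(42.2400−24.6400)=-0.4249; B=V−Δ·S=16.9171
The time-0 hedge costs 3.3188, which is the no-arbitrage price.

(0,0): Delta=-0.4249 Bond=16.9171
(1,0): Delta=-1.0000 Bond=33.7931
(1,1): Delta=-0.2873 Bond=13.8108
V0=3.3188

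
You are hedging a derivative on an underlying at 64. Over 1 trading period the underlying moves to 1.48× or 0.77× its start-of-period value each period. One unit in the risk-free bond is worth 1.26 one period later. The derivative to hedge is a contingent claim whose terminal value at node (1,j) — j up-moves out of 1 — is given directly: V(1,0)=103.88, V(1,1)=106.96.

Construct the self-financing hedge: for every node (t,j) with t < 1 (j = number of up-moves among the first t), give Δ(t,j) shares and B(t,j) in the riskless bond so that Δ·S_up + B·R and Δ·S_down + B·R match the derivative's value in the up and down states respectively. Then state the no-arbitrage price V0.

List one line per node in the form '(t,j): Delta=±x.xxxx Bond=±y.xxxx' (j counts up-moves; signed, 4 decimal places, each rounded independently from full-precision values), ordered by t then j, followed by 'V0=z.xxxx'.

Since d<R<u, set p* = (R−d)/(u−d) = 0.6901; price each node as the discounted p*-expectation of its children.
Payoff layer (t=1): V(1,0)=103.8800, V(1,1)=106.9600
  t=0,j=0: stock 64.0000 → up 94.7200 (V=106.9600), down 49.2800 (V=103.8800). Price 84.1315; hedge Δ=0.0678, bond B=79.7934.
Check: Δ(0,0)·S0 + B(0,0) = 84.1315 = V0.

(0,0): Delta=0.0678 Bond=79.7934
V0=84.1315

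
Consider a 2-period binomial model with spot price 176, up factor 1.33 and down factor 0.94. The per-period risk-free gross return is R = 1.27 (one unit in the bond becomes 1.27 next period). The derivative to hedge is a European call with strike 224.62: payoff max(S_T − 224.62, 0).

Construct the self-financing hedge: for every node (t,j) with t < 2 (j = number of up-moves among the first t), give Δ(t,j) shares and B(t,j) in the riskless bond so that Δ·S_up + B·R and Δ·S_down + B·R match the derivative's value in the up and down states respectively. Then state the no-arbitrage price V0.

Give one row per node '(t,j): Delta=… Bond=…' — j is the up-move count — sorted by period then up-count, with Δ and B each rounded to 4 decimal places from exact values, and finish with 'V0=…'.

The replicating-portfolio and risk-neutral prices coincide; use p* = (1.27−0.94)/(1.33−0.94) = 0.8462 for the latter.
Terminal values V(2,·): V(2,0)=0.0000, V(2,1)=0.0000, V(2,2)=86.7064
(1,0): S=165.4400. Δ = (V_up−V_dn)/(S_up−S_dn) = (0.0000−0.0000)/(220.0352−155.5136) = 0.0000. V = [p*·0.0000 + (1−p*)·0.0000]/1.27 = 0.0000. B = V − Δ·S = 0.0000.
(1,1): S=234.0800. Δ = (V_up−V_dn)/(S_up−S_dn) = (86.7064−0.0000)/(311.3264−220.0352) = 0.9498. V = [p*·86.7064 + (1−p*)·0.0000]/1.27 = 57.7693. B = V − Δ·S = -164.5548.
(0,0): S=176.0000. Δ = (V_up−V_dn)/(S_up−S_dn) = (57.7693−0.0000)/(234.0800−165.4400) = 0.8416. V = [p*·57.7693 + (1−p*)·0.0000]/1.27 = 38.4895. B = V − Δ·S = -109.6368.
Check: Δ(0,0)·S0 + B(0,0) = 38.4895 = V0.

(0,0): Delta=0.8416 Bond=-109.6368
(1,0): Delta=0.0000 Bond=0.0000
(1,1): Delta=0.9498 Bond=-164.5548
V0=38.4895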